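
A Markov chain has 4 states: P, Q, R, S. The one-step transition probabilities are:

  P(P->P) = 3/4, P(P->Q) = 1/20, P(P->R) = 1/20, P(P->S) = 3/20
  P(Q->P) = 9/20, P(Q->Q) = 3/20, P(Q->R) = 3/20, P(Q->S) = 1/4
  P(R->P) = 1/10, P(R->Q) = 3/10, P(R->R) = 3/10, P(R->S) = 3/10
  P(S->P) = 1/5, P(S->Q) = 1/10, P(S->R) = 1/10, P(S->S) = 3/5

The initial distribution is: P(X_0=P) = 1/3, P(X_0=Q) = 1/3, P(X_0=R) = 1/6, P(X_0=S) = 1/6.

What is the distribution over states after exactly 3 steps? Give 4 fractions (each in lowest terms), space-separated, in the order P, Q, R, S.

Propagating the distribution step by step (d_{t+1} = d_t * P):
d_0 = (P=1/3, Q=1/3, R=1/6, S=1/6)
  d_1[P] = 1/3*3/4 + 1/3*9/20 + 1/6*1/10 + 1/6*1/5 = 9/20
  d_1[Q] = 1/3*1/20 + 1/3*3/20 + 1/6*3/10 + 1/6*1/10 = 2/15
  d_1[R] = 1/3*1/20 + 1/3*3/20 + 1/6*3/10 + 1/6*1/10 = 2/15
  d_1[S] = 1/3*3/20 + 1/3*1/4 + 1/6*3/10 + 1/6*3/5 = 17/60
d_1 = (P=9/20, Q=2/15, R=2/15, S=17/60)
  d_2[P] = 9/20*3/4 + 2/15*9/20 + 2/15*1/10 + 17/60*1/5 = 187/400
  d_2[Q] = 9/20*1/20 + 2/15*3/20 + 2/15*3/10 + 17/60*1/10 = 133/1200
  d_2[R] = 9/20*1/20 + 2/15*3/20 + 2/15*3/10 + 17/60*1/10 = 133/1200
  d_2[S] = 9/20*3/20 + 2/15*1/4 + 2/15*3/10 + 17/60*3/5 = 373/1200
d_2 = (P=187/400, Q=133/1200, R=133/1200, S=373/1200)
  d_3[P] = 187/400*3/4 + 133/1200*9/20 + 133/1200*1/10 + 373/1200*1/5 = 379/800
  d_3[Q] = 187/400*1/20 + 133/1200*3/20 + 133/1200*3/10 + 373/1200*1/10 = 313/3000
  d_3[R] = 187/400*1/20 + 133/1200*3/20 + 133/1200*3/10 + 373/1200*1/10 = 313/3000
  d_3[S] = 187/400*3/20 + 133/1200*1/4 + 133/1200*3/10 + 373/1200*3/5 = 3811/12000
d_3 = (P=379/800, Q=313/3000, R=313/3000, S=3811/12000)

Answer: 379/800 313/3000 313/3000 3811/12000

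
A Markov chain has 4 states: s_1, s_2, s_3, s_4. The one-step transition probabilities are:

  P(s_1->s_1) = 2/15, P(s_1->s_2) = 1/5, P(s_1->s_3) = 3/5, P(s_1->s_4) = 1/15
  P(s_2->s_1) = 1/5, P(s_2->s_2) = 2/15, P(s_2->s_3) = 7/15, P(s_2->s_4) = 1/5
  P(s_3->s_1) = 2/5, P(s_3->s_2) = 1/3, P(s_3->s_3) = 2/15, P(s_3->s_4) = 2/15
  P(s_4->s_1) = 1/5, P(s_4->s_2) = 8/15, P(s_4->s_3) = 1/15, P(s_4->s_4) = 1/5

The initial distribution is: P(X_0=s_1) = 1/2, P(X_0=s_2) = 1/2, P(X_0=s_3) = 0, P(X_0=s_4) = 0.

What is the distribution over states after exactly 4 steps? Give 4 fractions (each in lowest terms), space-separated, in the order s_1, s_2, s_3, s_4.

Answer: 26041/101250 28229/101250 16156/50625 7334/50625

Derivation:
Propagating the distribution step by step (d_{t+1} = d_t * P):
d_0 = (s_1=1/2, s_2=1/2, s_3=0, s_4=0)
  d_1[s_1] = 1/2*2/15 + 1/2*1/5 + 0*2/5 + 0*1/5 = 1/6
  d_1[s_2] = 1/2*1/5 + 1/2*2/15 + 0*1/3 + 0*8/15 = 1/6
  d_1[s_3] = 1/2*3/5 + 1/2*7/15 + 0*2/15 + 0*1/15 = 8/15
  d_1[s_4] = 1/2*1/15 + 1/2*1/5 + 0*2/15 + 0*1/5 = 2/15
d_1 = (s_1=1/6, s_2=1/6, s_3=8/15, s_4=2/15)
  d_2[s_1] = 1/6*2/15 + 1/6*1/5 + 8/15*2/5 + 2/15*1/5 = 133/450
  d_2[s_2] = 1/6*1/5 + 1/6*2/15 + 8/15*1/3 + 2/15*8/15 = 137/450
  d_2[s_3] = 1/6*3/5 + 1/6*7/15 + 8/15*2/15 + 2/15*1/15 = 58/225
  d_2[s_4] = 1/6*1/15 + 1/6*1/5 + 8/15*2/15 + 2/15*1/5 = 32/225
d_2 = (s_1=133/450, s_2=137/450, s_3=58/225, s_4=32/225)
  d_3[s_1] = 133/450*2/15 + 137/450*1/5 + 58/225*2/5 + 32/225*1/5 = 313/1350
  d_3[s_2] = 133/450*1/5 + 137/450*2/15 + 58/225*1/3 + 32/225*8/15 = 353/1350
  d_3[s_3] = 133/450*3/5 + 137/450*7/15 + 58/225*2/15 + 32/225*1/15 = 1226/3375
  d_3[s_4] = 133/450*1/15 + 137/450*1/5 + 58/225*2/15 + 32/225*1/5 = 484/3375
d_3 = (s_1=313/1350, s_2=353/1350, s_3=1226/3375, s_4=484/3375)
  d_4[s_1] = 313/1350*2/15 + 353/1350*1/5 + 1226/3375*2/5 + 484/3375*1/5 = 26041/101250
  d_4[s_2] = 313/1350*1/5 + 353/1350*2/15 + 1226/3375*1/3 + 484/3375*8/15 = 28229/101250
  d_4[s_3] = 313/1350*3/5 + 353/1350*7/15 + 1226/3375*2/15 + 484/3375*1/15 = 16156/50625
  d_4[s_4] = 313/1350*1/15 + 353/1350*1/5 + 1226/3375*2/15 + 484/3375*1/5 = 7334/50625
d_4 = (s_1=26041/101250, s_2=28229/101250, s_3=16156/50625, s_4=7334/50625)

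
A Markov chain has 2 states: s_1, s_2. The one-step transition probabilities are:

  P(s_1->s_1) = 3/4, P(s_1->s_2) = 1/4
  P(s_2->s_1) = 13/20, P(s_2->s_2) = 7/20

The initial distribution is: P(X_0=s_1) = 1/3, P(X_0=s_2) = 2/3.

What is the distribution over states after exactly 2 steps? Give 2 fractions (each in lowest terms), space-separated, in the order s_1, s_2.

Propagating the distribution step by step (d_{t+1} = d_t * P):
d_0 = (s_1=1/3, s_2=2/3)
  d_1[s_1] = 1/3*3/4 + 2/3*13/20 = 41/60
  d_1[s_2] = 1/3*1/4 + 2/3*7/20 = 19/60
d_1 = (s_1=41/60, s_2=19/60)
  d_2[s_1] = 41/60*3/4 + 19/60*13/20 = 431/600
  d_2[s_2] = 41/60*1/4 + 19/60*7/20 = 169/600
d_2 = (s_1=431/600, s_2=169/600)

Answer: 431/600 169/600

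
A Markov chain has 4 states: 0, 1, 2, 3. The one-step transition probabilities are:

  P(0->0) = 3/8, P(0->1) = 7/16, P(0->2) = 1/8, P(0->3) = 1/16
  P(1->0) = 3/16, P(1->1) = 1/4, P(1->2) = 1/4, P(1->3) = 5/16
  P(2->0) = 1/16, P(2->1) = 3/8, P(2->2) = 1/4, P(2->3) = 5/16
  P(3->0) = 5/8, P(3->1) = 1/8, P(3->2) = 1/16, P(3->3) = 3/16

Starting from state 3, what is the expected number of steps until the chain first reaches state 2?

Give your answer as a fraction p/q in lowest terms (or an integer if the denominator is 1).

Answer: 560/79

Derivation:
Let h_i = expected steps to first reach 2 from state i.
Boundary: h_2 = 0.
First-step equations for the other states:
  h_0 = 1 + 3/8*h_0 + 7/16*h_1 + 1/8*h_2 + 1/16*h_3
  h_1 = 1 + 3/16*h_0 + 1/4*h_1 + 1/4*h_2 + 5/16*h_3
  h_3 = 1 + 5/8*h_0 + 1/8*h_1 + 1/16*h_2 + 3/16*h_3

Substituting h_2 = 0 and rearranging gives the linear system (I - Q) h = 1:
  [5/8, -7/16, -1/16] . (h_0, h_1, h_3) = 1
  [-3/16, 3/4, -5/16] . (h_0, h_1, h_3) = 1
  [-5/8, -1/8, 13/16] . (h_0, h_1, h_3) = 1

Solving yields:
  h_0 = 4576/711
  h_1 = 4192/711
  h_3 = 560/79

Starting state is 3, so the expected hitting time is h_3 = 560/79.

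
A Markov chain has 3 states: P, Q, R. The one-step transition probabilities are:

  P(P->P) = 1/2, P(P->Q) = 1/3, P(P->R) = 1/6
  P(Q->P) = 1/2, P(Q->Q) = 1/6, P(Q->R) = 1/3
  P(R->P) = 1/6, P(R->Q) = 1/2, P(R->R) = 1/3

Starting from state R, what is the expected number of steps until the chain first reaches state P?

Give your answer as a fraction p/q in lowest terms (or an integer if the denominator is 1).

Answer: 24/7

Derivation:
Let h_i = expected steps to first reach P from state i.
Boundary: h_P = 0.
First-step equations for the other states:
  h_Q = 1 + 1/2*h_P + 1/6*h_Q + 1/3*h_R
  h_R = 1 + 1/6*h_P + 1/2*h_Q + 1/3*h_R

Substituting h_P = 0 and rearranging gives the linear system (I - Q) h = 1:
  [5/6, -1/3] . (h_Q, h_R) = 1
  [-1/2, 2/3] . (h_Q, h_R) = 1

Solving yields:
  h_Q = 18/7
  h_R = 24/7

Starting state is R, so the expected hitting time is h_R = 24/7.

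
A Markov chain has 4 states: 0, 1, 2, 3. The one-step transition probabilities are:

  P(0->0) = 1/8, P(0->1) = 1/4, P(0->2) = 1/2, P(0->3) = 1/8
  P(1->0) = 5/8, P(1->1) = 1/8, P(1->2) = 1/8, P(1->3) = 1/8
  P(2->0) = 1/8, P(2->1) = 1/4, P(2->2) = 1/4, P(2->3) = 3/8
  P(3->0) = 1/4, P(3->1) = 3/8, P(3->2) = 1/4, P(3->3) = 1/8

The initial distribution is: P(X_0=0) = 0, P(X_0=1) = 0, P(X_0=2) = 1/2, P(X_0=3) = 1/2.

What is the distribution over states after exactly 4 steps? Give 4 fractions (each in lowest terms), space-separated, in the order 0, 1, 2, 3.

Propagating the distribution step by step (d_{t+1} = d_t * P):
d_0 = (0=0, 1=0, 2=1/2, 3=1/2)
  d_1[0] = 0*1/8 + 0*5/8 + 1/2*1/8 + 1/2*1/4 = 3/16
  d_1[1] = 0*1/4 + 0*1/8 + 1/2*1/4 + 1/2*3/8 = 5/16
  d_1[2] = 0*1/2 + 0*1/8 + 1/2*1/4 + 1/2*1/4 = 1/4
  d_1[3] = 0*1/8 + 0*1/8 + 1/2*3/8 + 1/2*1/8 = 1/4
d_1 = (0=3/16, 1=5/16, 2=1/4, 3=1/4)
  d_2[0] = 3/16*1/8 + 5/16*5/8 + 1/4*1/8 + 1/4*1/4 = 5/16
  d_2[1] = 3/16*1/4 + 5/16*1/8 + 1/4*1/4 + 1/4*3/8 = 31/128
  d_2[2] = 3/16*1/2 + 5/16*1/8 + 1/4*1/4 + 1/4*1/4 = 33/128
  d_2[3] = 3/16*1/8 + 5/16*1/8 + 1/4*3/8 + 1/4*1/8 = 3/16
d_2 = (0=5/16, 1=31/128, 2=33/128, 3=3/16)
  d_3[0] = 5/16*1/8 + 31/128*5/8 + 33/128*1/8 + 3/16*1/4 = 69/256
  d_3[1] = 5/16*1/4 + 31/128*1/8 + 33/128*1/4 + 3/16*3/8 = 249/1024
  d_3[2] = 5/16*1/2 + 31/128*1/8 + 33/128*1/4 + 3/16*1/4 = 305/1024
  d_3[3] = 5/16*1/8 + 31/128*1/8 + 33/128*3/8 + 3/16*1/8 = 97/512
d_3 = (0=69/256, 1=249/1024, 2=305/1024, 3=97/512)
  d_4[0] = 69/256*1/8 + 249/1024*5/8 + 305/1024*1/8 + 97/512*1/4 = 1107/4096
  d_4[1] = 69/256*1/4 + 249/1024*1/8 + 305/1024*1/4 + 97/512*3/8 = 1993/8192
  d_4[2] = 69/256*1/2 + 249/1024*1/8 + 305/1024*1/4 + 97/512*1/4 = 2351/8192
  d_4[3] = 69/256*1/8 + 249/1024*1/8 + 305/1024*3/8 + 97/512*1/8 = 817/4096
d_4 = (0=1107/4096, 1=1993/8192, 2=2351/8192, 3=817/4096)

Answer: 1107/4096 1993/8192 2351/8192 817/4096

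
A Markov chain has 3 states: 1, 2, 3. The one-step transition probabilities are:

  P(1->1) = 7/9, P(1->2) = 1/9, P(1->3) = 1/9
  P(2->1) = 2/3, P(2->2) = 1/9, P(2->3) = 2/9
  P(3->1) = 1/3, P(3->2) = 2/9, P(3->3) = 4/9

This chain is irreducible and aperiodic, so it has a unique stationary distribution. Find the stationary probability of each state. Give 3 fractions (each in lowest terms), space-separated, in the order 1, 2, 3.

The stationary distribution satisfies pi = pi * P, i.e.:
  pi_1 = 7/9*pi_1 + 2/3*pi_2 + 1/3*pi_3
  pi_2 = 1/9*pi_1 + 1/9*pi_2 + 2/9*pi_3
  pi_3 = 1/9*pi_1 + 2/9*pi_2 + 4/9*pi_3
with normalization: pi_1 + pi_2 + pi_3 = 1.

Using the first 2 balance equations plus normalization, the linear system A*pi = b is:
  [-2/9, 2/3, 1/3] . pi = 0
  [1/9, -8/9, 2/9] . pi = 0
  [1, 1, 1] . pi = 1

Solving yields:
  pi_1 = 36/53
  pi_2 = 7/53
  pi_3 = 10/53

Verification (pi * P):
  36/53*7/9 + 7/53*2/3 + 10/53*1/3 = 36/53 = pi_1  (ok)
  36/53*1/9 + 7/53*1/9 + 10/53*2/9 = 7/53 = pi_2  (ok)
  36/53*1/9 + 7/53*2/9 + 10/53*4/9 = 10/53 = pi_3  (ok)

Answer: 36/53 7/53 10/53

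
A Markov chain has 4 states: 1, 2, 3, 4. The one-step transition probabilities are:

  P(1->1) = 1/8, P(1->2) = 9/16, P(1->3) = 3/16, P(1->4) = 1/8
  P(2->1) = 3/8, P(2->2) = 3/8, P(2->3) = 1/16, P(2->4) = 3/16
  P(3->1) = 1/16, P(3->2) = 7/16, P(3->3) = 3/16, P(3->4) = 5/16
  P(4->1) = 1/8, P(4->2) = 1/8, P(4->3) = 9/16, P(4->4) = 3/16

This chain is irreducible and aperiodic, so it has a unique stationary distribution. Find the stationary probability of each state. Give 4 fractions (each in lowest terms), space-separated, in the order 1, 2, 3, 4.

The stationary distribution satisfies pi = pi * P, i.e.:
  pi_1 = 1/8*pi_1 + 3/8*pi_2 + 1/16*pi_3 + 1/8*pi_4
  pi_2 = 9/16*pi_1 + 3/8*pi_2 + 7/16*pi_3 + 1/8*pi_4
  pi_3 = 3/16*pi_1 + 1/16*pi_2 + 3/16*pi_3 + 9/16*pi_4
  pi_4 = 1/8*pi_1 + 3/16*pi_2 + 5/16*pi_3 + 3/16*pi_4
with normalization: pi_1 + pi_2 + pi_3 + pi_4 = 1.

Using the first 3 balance equations plus normalization, the linear system A*pi = b is:
  [-7/8, 3/8, 1/16, 1/8] . pi = 0
  [9/16, -5/8, 7/16, 1/8] . pi = 0
  [3/16, 1/16, -13/16, 9/16] . pi = 0
  [1, 1, 1, 1] . pi = 1

Solving yields:
  pi_1 = 109/530
  pi_2 = 1597/4240
  pi_3 = 229/1060
  pi_4 = 171/848

Verification (pi * P):
  109/530*1/8 + 1597/4240*3/8 + 229/1060*1/16 + 171/848*1/8 = 109/530 = pi_1  (ok)
  109/530*9/16 + 1597/4240*3/8 + 229/1060*7/16 + 171/848*1/8 = 1597/4240 = pi_2  (ok)
  109/530*3/16 + 1597/4240*1/16 + 229/1060*3/16 + 171/848*9/16 = 229/1060 = pi_3  (ok)
  109/530*1/8 + 1597/4240*3/16 + 229/1060*5/16 + 171/848*3/16 = 171/848 = pi_4  (ok)

Answer: 109/530 1597/4240 229/1060 171/848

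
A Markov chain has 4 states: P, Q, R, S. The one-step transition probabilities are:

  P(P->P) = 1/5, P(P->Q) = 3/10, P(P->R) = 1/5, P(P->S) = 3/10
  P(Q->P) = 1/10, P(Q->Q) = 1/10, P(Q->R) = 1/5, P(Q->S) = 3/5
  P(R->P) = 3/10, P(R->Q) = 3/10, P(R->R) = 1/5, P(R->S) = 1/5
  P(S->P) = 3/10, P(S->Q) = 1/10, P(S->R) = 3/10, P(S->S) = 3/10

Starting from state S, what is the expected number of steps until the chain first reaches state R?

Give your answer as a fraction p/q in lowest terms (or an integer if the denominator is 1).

Answer: 380/99

Derivation:
Let h_i = expected steps to first reach R from state i.
Boundary: h_R = 0.
First-step equations for the other states:
  h_P = 1 + 1/5*h_P + 3/10*h_Q + 1/5*h_R + 3/10*h_S
  h_Q = 1 + 1/10*h_P + 1/10*h_Q + 1/5*h_R + 3/5*h_S
  h_S = 1 + 3/10*h_P + 1/10*h_Q + 3/10*h_R + 3/10*h_S

Substituting h_R = 0 and rearranging gives the linear system (I - Q) h = 1:
  [4/5, -3/10, -3/10] . (h_P, h_Q, h_S) = 1
  [-1/10, 9/10, -3/5] . (h_P, h_Q, h_S) = 1
  [-3/10, -1/10, 7/10] . (h_P, h_Q, h_S) = 1

Solving yields:
  h_P = 140/33
  h_Q = 410/99
  h_S = 380/99

Starting state is S, so the expected hitting time is h_S = 380/99.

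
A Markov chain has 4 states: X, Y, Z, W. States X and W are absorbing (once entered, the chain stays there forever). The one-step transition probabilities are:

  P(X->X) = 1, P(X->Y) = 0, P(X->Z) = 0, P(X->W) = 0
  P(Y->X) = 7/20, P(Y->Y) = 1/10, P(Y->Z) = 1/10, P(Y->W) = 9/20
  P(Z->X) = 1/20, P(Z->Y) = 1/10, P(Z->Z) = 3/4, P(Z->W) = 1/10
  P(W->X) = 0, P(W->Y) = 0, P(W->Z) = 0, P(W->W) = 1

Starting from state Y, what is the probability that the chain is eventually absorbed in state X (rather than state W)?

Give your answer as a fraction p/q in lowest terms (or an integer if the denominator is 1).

Answer: 37/86

Derivation:
Let a_i = P(absorbed in X | start in state i).
Boundary conditions: a_X = 1, a_W = 0.
For each transient state i, a_i = sum_j P(i->j) * a_j:
  a_Y = 7/20*a_X + 1/10*a_Y + 1/10*a_Z + 9/20*a_W
  a_Z = 1/20*a_X + 1/10*a_Y + 3/4*a_Z + 1/10*a_W

Substituting a_X = 1 and a_W = 0, rearrange to (I - Q) a = r where r[i] = P(i -> X):
  [9/10, -1/10] . (a_Y, a_Z) = 7/20
  [-1/10, 1/4] . (a_Y, a_Z) = 1/20

Solving yields:
  a_Y = 37/86
  a_Z = 16/43

Starting state is Y, so the absorption probability is a_Y = 37/86.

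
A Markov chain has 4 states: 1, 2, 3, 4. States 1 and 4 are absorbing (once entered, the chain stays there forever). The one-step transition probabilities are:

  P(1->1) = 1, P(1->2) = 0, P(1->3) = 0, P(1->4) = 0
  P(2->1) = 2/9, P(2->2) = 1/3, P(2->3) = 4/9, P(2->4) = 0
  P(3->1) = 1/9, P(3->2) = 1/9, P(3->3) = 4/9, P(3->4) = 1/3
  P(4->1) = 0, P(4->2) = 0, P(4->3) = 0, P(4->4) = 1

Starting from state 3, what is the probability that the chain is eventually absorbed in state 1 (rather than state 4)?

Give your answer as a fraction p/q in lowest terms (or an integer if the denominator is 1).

Let a_i = P(absorbed in 1 | start in state i).
Boundary conditions: a_1 = 1, a_4 = 0.
For each transient state i, a_i = sum_j P(i->j) * a_j:
  a_2 = 2/9*a_1 + 1/3*a_2 + 4/9*a_3 + 0*a_4
  a_3 = 1/9*a_1 + 1/9*a_2 + 4/9*a_3 + 1/3*a_4

Substituting a_1 = 1 and a_4 = 0, rearrange to (I - Q) a = r where r[i] = P(i -> 1):
  [2/3, -4/9] . (a_2, a_3) = 2/9
  [-1/9, 5/9] . (a_2, a_3) = 1/9

Solving yields:
  a_2 = 7/13
  a_3 = 4/13

Starting state is 3, so the absorption probability is a_3 = 4/13.

Answer: 4/13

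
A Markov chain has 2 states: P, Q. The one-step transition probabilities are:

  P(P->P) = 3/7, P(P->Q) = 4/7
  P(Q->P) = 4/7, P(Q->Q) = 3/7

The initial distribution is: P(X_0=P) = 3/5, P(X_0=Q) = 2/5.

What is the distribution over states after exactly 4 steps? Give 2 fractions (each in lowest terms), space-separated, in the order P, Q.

Propagating the distribution step by step (d_{t+1} = d_t * P):
d_0 = (P=3/5, Q=2/5)
  d_1[P] = 3/5*3/7 + 2/5*4/7 = 17/35
  d_1[Q] = 3/5*4/7 + 2/5*3/7 = 18/35
d_1 = (P=17/35, Q=18/35)
  d_2[P] = 17/35*3/7 + 18/35*4/7 = 123/245
  d_2[Q] = 17/35*4/7 + 18/35*3/7 = 122/245
d_2 = (P=123/245, Q=122/245)
  d_3[P] = 123/245*3/7 + 122/245*4/7 = 857/1715
  d_3[Q] = 123/245*4/7 + 122/245*3/7 = 858/1715
d_3 = (P=857/1715, Q=858/1715)
  d_4[P] = 857/1715*3/7 + 858/1715*4/7 = 6003/12005
  d_4[Q] = 857/1715*4/7 + 858/1715*3/7 = 6002/12005
d_4 = (P=6003/12005, Q=6002/12005)

Answer: 6003/12005 6002/12005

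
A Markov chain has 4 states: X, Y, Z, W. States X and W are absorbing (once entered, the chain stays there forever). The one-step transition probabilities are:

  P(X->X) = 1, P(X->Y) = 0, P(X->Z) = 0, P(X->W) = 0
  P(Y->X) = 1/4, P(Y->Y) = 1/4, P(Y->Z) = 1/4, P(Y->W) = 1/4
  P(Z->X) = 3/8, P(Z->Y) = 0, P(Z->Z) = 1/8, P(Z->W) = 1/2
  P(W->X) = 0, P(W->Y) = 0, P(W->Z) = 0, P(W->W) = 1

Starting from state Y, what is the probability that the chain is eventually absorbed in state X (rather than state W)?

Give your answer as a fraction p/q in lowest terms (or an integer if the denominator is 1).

Answer: 10/21

Derivation:
Let a_i = P(absorbed in X | start in state i).
Boundary conditions: a_X = 1, a_W = 0.
For each transient state i, a_i = sum_j P(i->j) * a_j:
  a_Y = 1/4*a_X + 1/4*a_Y + 1/4*a_Z + 1/4*a_W
  a_Z = 3/8*a_X + 0*a_Y + 1/8*a_Z + 1/2*a_W

Substituting a_X = 1 and a_W = 0, rearrange to (I - Q) a = r where r[i] = P(i -> X):
  [3/4, -1/4] . (a_Y, a_Z) = 1/4
  [0, 7/8] . (a_Y, a_Z) = 3/8

Solving yields:
  a_Y = 10/21
  a_Z = 3/7

Starting state is Y, so the absorption probability is a_Y = 10/21.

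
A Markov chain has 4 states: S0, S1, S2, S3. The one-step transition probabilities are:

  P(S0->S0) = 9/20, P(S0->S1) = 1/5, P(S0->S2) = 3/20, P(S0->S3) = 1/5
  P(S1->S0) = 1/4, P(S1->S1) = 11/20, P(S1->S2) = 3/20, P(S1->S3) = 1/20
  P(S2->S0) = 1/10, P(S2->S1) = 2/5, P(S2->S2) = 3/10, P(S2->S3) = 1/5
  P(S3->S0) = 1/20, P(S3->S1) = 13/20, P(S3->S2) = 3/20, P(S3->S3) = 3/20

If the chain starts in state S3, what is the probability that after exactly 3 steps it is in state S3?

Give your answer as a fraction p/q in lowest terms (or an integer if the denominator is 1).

Computing P^3 by repeated multiplication:
P^1 =
  S0: [9/20, 1/5, 3/20, 1/5]
  S1: [1/4, 11/20, 3/20, 1/20]
  S2: [1/10, 2/5, 3/10, 1/5]
  S3: [1/20, 13/20, 3/20, 3/20]
P^2 =
  S0: [111/400, 39/100, 69/400, 4/25]
  S1: [107/400, 89/200, 69/400, 23/200]
  S2: [37/200, 49/100, 39/200, 13/100]
  S3: [83/400, 21/40, 69/400, 19/200]
P^3 =
  S0: [1981/8000, 443/1000, 1407/8000, 267/2000]
  S1: [2037/8000, 221/500, 1407/8000, 51/400]
  S2: [927/4000, 469/1000, 717/4000, 3/25]
  S3: [1973/8000, 461/1000, 1407/8000, 233/2000]

(P^3)[S3 -> S3] = 233/2000

Answer: 233/2000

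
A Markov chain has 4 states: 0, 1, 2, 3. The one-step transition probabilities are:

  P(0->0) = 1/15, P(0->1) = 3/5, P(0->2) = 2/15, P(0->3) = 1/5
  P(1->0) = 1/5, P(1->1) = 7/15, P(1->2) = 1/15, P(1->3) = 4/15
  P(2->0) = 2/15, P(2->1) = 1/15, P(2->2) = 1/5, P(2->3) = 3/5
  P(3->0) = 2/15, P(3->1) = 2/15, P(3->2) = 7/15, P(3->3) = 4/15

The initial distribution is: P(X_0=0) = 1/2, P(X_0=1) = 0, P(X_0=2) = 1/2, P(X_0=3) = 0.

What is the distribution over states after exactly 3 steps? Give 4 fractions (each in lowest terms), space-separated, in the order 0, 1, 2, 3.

Answer: 959/6750 314/1125 533/2250 1154/3375

Derivation:
Propagating the distribution step by step (d_{t+1} = d_t * P):
d_0 = (0=1/2, 1=0, 2=1/2, 3=0)
  d_1[0] = 1/2*1/15 + 0*1/5 + 1/2*2/15 + 0*2/15 = 1/10
  d_1[1] = 1/2*3/5 + 0*7/15 + 1/2*1/15 + 0*2/15 = 1/3
  d_1[2] = 1/2*2/15 + 0*1/15 + 1/2*1/5 + 0*7/15 = 1/6
  d_1[3] = 1/2*1/5 + 0*4/15 + 1/2*3/5 + 0*4/15 = 2/5
d_1 = (0=1/10, 1=1/3, 2=1/6, 3=2/5)
  d_2[0] = 1/10*1/15 + 1/3*1/5 + 1/6*2/15 + 2/5*2/15 = 67/450
  d_2[1] = 1/10*3/5 + 1/3*7/15 + 1/6*1/15 + 2/5*2/15 = 7/25
  d_2[2] = 1/10*2/15 + 1/3*1/15 + 1/6*1/5 + 2/5*7/15 = 23/90
  d_2[3] = 1/10*1/5 + 1/3*4/15 + 1/6*3/5 + 2/5*4/15 = 71/225
d_2 = (0=67/450, 1=7/25, 2=23/90, 3=71/225)
  d_3[0] = 67/450*1/15 + 7/25*1/5 + 23/90*2/15 + 71/225*2/15 = 959/6750
  d_3[1] = 67/450*3/5 + 7/25*7/15 + 23/90*1/15 + 71/225*2/15 = 314/1125
  d_3[2] = 67/450*2/15 + 7/25*1/15 + 23/90*1/5 + 71/225*7/15 = 533/2250
  d_3[3] = 67/450*1/5 + 7/25*4/15 + 23/90*3/5 + 71/225*4/15 = 1154/3375
d_3 = (0=959/6750, 1=314/1125, 2=533/2250, 3=1154/3375)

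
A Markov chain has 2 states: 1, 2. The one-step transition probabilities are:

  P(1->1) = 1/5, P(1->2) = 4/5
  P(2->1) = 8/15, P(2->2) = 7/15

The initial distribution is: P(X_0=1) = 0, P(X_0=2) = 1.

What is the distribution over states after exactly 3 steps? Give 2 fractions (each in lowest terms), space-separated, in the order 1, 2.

Propagating the distribution step by step (d_{t+1} = d_t * P):
d_0 = (1=0, 2=1)
  d_1[1] = 0*1/5 + 1*8/15 = 8/15
  d_1[2] = 0*4/5 + 1*7/15 = 7/15
d_1 = (1=8/15, 2=7/15)
  d_2[1] = 8/15*1/5 + 7/15*8/15 = 16/45
  d_2[2] = 8/15*4/5 + 7/15*7/15 = 29/45
d_2 = (1=16/45, 2=29/45)
  d_3[1] = 16/45*1/5 + 29/45*8/15 = 56/135
  d_3[2] = 16/45*4/5 + 29/45*7/15 = 79/135
d_3 = (1=56/135, 2=79/135)

Answer: 56/135 79/135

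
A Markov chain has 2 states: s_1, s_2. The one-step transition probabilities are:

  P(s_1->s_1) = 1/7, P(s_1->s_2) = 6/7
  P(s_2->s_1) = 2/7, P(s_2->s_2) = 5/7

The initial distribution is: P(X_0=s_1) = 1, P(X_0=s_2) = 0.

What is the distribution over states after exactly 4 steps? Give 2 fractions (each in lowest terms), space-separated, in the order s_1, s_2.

Answer: 601/2401 1800/2401

Derivation:
Propagating the distribution step by step (d_{t+1} = d_t * P):
d_0 = (s_1=1, s_2=0)
  d_1[s_1] = 1*1/7 + 0*2/7 = 1/7
  d_1[s_2] = 1*6/7 + 0*5/7 = 6/7
d_1 = (s_1=1/7, s_2=6/7)
  d_2[s_1] = 1/7*1/7 + 6/7*2/7 = 13/49
  d_2[s_2] = 1/7*6/7 + 6/7*5/7 = 36/49
d_2 = (s_1=13/49, s_2=36/49)
  d_3[s_1] = 13/49*1/7 + 36/49*2/7 = 85/343
  d_3[s_2] = 13/49*6/7 + 36/49*5/7 = 258/343
d_3 = (s_1=85/343, s_2=258/343)
  d_4[s_1] = 85/343*1/7 + 258/343*2/7 = 601/2401
  d_4[s_2] = 85/343*6/7 + 258/343*5/7 = 1800/2401
d_4 = (s_1=601/2401, s_2=1800/2401)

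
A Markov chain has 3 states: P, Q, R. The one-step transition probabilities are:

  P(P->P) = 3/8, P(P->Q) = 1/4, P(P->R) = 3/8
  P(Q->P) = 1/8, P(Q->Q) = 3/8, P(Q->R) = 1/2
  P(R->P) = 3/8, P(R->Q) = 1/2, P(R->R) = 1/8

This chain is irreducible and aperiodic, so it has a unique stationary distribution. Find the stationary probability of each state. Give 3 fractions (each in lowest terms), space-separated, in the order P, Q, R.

Answer: 19/68 13/34 23/68

Derivation:
The stationary distribution satisfies pi = pi * P, i.e.:
  pi_P = 3/8*pi_P + 1/8*pi_Q + 3/8*pi_R
  pi_Q = 1/4*pi_P + 3/8*pi_Q + 1/2*pi_R
  pi_R = 3/8*pi_P + 1/2*pi_Q + 1/8*pi_R
with normalization: pi_P + pi_Q + pi_R = 1.

Using the first 2 balance equations plus normalization, the linear system A*pi = b is:
  [-5/8, 1/8, 3/8] . pi = 0
  [1/4, -5/8, 1/2] . pi = 0
  [1, 1, 1] . pi = 1

Solving yields:
  pi_P = 19/68
  pi_Q = 13/34
  pi_R = 23/68

Verification (pi * P):
  19/68*3/8 + 13/34*1/8 + 23/68*3/8 = 19/68 = pi_P  (ok)
  19/68*1/4 + 13/34*3/8 + 23/68*1/2 = 13/34 = pi_Q  (ok)
  19/68*3/8 + 13/34*1/2 + 23/68*1/8 = 23/68 = pi_R  (ok)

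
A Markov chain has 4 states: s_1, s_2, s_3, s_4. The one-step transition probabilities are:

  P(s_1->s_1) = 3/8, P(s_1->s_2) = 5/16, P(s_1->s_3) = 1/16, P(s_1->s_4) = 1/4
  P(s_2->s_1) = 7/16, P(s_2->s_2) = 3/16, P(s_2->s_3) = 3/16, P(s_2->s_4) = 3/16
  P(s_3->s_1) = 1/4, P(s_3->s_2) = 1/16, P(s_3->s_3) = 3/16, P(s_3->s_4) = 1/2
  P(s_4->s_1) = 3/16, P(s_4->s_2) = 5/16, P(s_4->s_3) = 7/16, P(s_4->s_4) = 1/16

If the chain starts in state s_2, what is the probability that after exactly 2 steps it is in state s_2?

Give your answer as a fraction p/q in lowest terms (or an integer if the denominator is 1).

Answer: 31/128

Derivation:
Computing P^2 by repeated multiplication:
P^1 =
  s_1: [3/8, 5/16, 1/16, 1/4]
  s_2: [7/16, 3/16, 3/16, 3/16]
  s_3: [1/4, 1/16, 3/16, 1/2]
  s_4: [3/16, 5/16, 7/16, 1/16]
P^2 =
  s_1: [87/256, 33/128, 13/64, 51/256]
  s_2: [21/64, 31/128, 23/128, 1/4]
  s_3: [67/256, 33/128, 9/32, 51/256]
  s_4: [21/64, 21/128, 23/128, 21/64]

(P^2)[s_2 -> s_2] = 31/128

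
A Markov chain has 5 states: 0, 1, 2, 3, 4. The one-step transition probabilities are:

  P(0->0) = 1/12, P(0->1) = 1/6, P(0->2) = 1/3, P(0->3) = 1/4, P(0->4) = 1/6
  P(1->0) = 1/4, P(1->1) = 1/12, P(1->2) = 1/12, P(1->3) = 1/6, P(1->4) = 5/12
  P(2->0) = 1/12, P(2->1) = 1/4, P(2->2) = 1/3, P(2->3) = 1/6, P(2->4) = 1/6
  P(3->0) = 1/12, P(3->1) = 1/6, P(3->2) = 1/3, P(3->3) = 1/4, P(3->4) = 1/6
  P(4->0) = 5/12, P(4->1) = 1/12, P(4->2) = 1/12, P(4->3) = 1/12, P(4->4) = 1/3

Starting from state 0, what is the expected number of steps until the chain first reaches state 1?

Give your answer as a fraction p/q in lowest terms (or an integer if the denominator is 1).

Let h_i = expected steps to first reach 1 from state i.
Boundary: h_1 = 0.
First-step equations for the other states:
  h_0 = 1 + 1/12*h_0 + 1/6*h_1 + 1/3*h_2 + 1/4*h_3 + 1/6*h_4
  h_2 = 1 + 1/12*h_0 + 1/4*h_1 + 1/3*h_2 + 1/6*h_3 + 1/6*h_4
  h_3 = 1 + 1/12*h_0 + 1/6*h_1 + 1/3*h_2 + 1/4*h_3 + 1/6*h_4
  h_4 = 1 + 5/12*h_0 + 1/12*h_1 + 1/12*h_2 + 1/12*h_3 + 1/3*h_4

Substituting h_1 = 0 and rearranging gives the linear system (I - Q) h = 1:
  [11/12, -1/3, -1/4, -1/6] . (h_0, h_2, h_3, h_4) = 1
  [-1/12, 2/3, -1/6, -1/6] . (h_0, h_2, h_3, h_4) = 1
  [-1/12, -1/3, 3/4, -1/6] . (h_0, h_2, h_3, h_4) = 1
  [-5/12, -1/12, -1/12, 2/3] . (h_0, h_2, h_3, h_4) = 1

Solving yields:
  h_0 = 144/25
  h_2 = 132/25
  h_3 = 144/25
  h_4 = 162/25

Starting state is 0, so the expected hitting time is h_0 = 144/25.

Answer: 144/25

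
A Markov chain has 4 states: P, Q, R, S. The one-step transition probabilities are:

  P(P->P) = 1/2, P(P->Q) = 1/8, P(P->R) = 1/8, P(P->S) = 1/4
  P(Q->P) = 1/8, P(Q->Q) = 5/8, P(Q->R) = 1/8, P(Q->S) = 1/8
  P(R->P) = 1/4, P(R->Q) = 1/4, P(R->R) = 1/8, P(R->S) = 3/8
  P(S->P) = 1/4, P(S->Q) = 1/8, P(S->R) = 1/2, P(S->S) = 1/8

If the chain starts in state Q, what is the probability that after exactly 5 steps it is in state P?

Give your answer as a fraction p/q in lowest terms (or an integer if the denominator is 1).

Computing P^5 by repeated multiplication:
P^1 =
  P: [1/2, 1/8, 1/8, 1/4]
  Q: [1/8, 5/8, 1/8, 1/8]
  R: [1/4, 1/4, 1/8, 3/8]
  S: [1/4, 1/8, 1/2, 1/8]
P^2 =
  P: [23/64, 13/64, 7/32, 7/32]
  Q: [13/64, 29/64, 11/64, 11/64]
  R: [9/32, 17/64, 17/64, 3/16]
  S: [19/64, 1/4, 11/64, 9/32]
P^3 =
  P: [161/512, 65/256, 53/256, 115/512]
  Q: [125/512, 191/512, 97/512, 99/512]
  R: [147/512, 149/512, 25/128, 29/128]
  S: [75/256, 139/512, 59/256, 105/512]
P^4 =
  P: [19/64, 569/2048, 857/4096, 885/4096]
  Q: [1083/4096, 1373/4096, 809/4096, 831/4096]
  R: [1169/4096, 151/512, 215/1024, 859/4096]
  S: [1185/4096, 593/2048, 827/4096, 449/2048]
P^5 =
  P: [4743/16384, 9505/32768, 6751/32768, 3513/16384]
  Q: [8985/32768, 10397/32768, 6589/32768, 6797/32768]
  R: [4661/16384, 2447/8192, 6673/32768, 6985/32768]
  S: [293/1024, 9667/32768, 3395/16384, 6935/32768]

(P^5)[Q -> P] = 8985/32768

Answer: 8985/32768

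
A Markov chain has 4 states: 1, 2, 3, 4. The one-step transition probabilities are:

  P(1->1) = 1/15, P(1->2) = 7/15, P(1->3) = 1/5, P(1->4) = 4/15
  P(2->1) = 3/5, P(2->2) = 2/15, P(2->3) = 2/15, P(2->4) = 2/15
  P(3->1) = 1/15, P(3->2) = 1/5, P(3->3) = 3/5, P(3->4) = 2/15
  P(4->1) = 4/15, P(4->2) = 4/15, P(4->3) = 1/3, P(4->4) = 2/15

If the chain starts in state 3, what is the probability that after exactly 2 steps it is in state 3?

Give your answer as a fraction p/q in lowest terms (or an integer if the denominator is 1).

Answer: 4/9

Derivation:
Computing P^2 by repeated multiplication:
P^1 =
  1: [1/15, 7/15, 1/5, 4/15]
  2: [3/5, 2/15, 2/15, 2/15]
  3: [1/15, 1/5, 3/5, 2/15]
  4: [4/15, 4/15, 1/3, 2/15]
P^2 =
  1: [83/225, 46/225, 64/225, 32/225]
  2: [37/225, 9/25, 59/225, 16/75]
  3: [1/5, 16/75, 4/9, 32/225]
  4: [53/225, 59/225, 1/3, 38/225]

(P^2)[3 -> 3] = 4/9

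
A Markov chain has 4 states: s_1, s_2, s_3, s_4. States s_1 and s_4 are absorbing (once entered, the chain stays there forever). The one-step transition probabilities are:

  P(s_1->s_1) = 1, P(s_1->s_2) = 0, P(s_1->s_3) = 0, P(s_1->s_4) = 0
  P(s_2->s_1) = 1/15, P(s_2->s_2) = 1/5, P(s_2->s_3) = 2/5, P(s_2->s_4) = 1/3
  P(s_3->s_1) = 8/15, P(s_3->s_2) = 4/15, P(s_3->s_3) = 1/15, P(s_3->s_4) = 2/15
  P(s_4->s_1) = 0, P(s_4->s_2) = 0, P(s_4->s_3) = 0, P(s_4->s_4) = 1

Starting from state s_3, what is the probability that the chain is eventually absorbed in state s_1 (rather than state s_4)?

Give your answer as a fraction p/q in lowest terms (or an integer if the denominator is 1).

Answer: 25/36

Derivation:
Let a_i = P(absorbed in s_1 | start in state i).
Boundary conditions: a_s_1 = 1, a_s_4 = 0.
For each transient state i, a_i = sum_j P(i->j) * a_j:
  a_s_2 = 1/15*a_s_1 + 1/5*a_s_2 + 2/5*a_s_3 + 1/3*a_s_4
  a_s_3 = 8/15*a_s_1 + 4/15*a_s_2 + 1/15*a_s_3 + 2/15*a_s_4

Substituting a_s_1 = 1 and a_s_4 = 0, rearrange to (I - Q) a = r where r[i] = P(i -> s_1):
  [4/5, -2/5] . (a_s_2, a_s_3) = 1/15
  [-4/15, 14/15] . (a_s_2, a_s_3) = 8/15

Solving yields:
  a_s_2 = 31/72
  a_s_3 = 25/36

Starting state is s_3, so the absorption probability is a_s_3 = 25/36.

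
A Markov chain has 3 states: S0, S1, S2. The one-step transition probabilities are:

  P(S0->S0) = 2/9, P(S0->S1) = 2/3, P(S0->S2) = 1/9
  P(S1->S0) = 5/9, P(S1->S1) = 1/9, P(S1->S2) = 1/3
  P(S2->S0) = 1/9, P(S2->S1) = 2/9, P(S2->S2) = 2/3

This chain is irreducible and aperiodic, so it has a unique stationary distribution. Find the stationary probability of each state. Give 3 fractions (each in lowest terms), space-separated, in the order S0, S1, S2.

Answer: 9/32 5/16 13/32

Derivation:
The stationary distribution satisfies pi = pi * P, i.e.:
  pi_S0 = 2/9*pi_S0 + 5/9*pi_S1 + 1/9*pi_S2
  pi_S1 = 2/3*pi_S0 + 1/9*pi_S1 + 2/9*pi_S2
  pi_S2 = 1/9*pi_S0 + 1/3*pi_S1 + 2/3*pi_S2
with normalization: pi_S0 + pi_S1 + pi_S2 = 1.

Using the first 2 balance equations plus normalization, the linear system A*pi = b is:
  [-7/9, 5/9, 1/9] . pi = 0
  [2/3, -8/9, 2/9] . pi = 0
  [1, 1, 1] . pi = 1

Solving yields:
  pi_S0 = 9/32
  pi_S1 = 5/16
  pi_S2 = 13/32

Verification (pi * P):
  9/32*2/9 + 5/16*5/9 + 13/32*1/9 = 9/32 = pi_S0  (ok)
  9/32*2/3 + 5/16*1/9 + 13/32*2/9 = 5/16 = pi_S1  (ok)
  9/32*1/9 + 5/16*1/3 + 13/32*2/3 = 13/32 = pi_S2  (ok)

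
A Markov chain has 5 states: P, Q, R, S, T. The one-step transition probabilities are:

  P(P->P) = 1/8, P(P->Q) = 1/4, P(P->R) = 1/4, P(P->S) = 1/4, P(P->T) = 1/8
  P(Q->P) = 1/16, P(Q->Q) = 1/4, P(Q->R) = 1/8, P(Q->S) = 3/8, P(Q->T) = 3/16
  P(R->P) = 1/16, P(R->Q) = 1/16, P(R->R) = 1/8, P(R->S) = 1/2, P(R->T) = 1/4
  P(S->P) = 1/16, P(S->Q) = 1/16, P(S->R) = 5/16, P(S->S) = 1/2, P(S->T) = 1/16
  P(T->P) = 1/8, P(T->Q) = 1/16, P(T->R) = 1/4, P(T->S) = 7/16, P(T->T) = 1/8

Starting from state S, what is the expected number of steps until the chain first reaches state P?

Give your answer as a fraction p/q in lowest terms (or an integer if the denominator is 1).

Answer: 19968/1405

Derivation:
Let h_i = expected steps to first reach P from state i.
Boundary: h_P = 0.
First-step equations for the other states:
  h_Q = 1 + 1/16*h_P + 1/4*h_Q + 1/8*h_R + 3/8*h_S + 3/16*h_T
  h_R = 1 + 1/16*h_P + 1/16*h_Q + 1/8*h_R + 1/2*h_S + 1/4*h_T
  h_S = 1 + 1/16*h_P + 1/16*h_Q + 5/16*h_R + 1/2*h_S + 1/16*h_T
  h_T = 1 + 1/8*h_P + 1/16*h_Q + 1/4*h_R + 7/16*h_S + 1/8*h_T

Substituting h_P = 0 and rearranging gives the linear system (I - Q) h = 1:
  [3/4, -1/8, -3/8, -3/16] . (h_Q, h_R, h_S, h_T) = 1
  [-1/16, 7/8, -1/2, -1/4] . (h_Q, h_R, h_S, h_T) = 1
  [-1/16, -5/16, 1/2, -1/16] . (h_Q, h_R, h_S, h_T) = 1
  [-1/16, -1/4, -7/16, 7/8] . (h_Q, h_R, h_S, h_T) = 1

Solving yields:
  h_Q = 11888/843
  h_R = 3952/281
  h_S = 19968/1405
  h_T = 55952/4215

Starting state is S, so the expected hitting time is h_S = 19968/1405.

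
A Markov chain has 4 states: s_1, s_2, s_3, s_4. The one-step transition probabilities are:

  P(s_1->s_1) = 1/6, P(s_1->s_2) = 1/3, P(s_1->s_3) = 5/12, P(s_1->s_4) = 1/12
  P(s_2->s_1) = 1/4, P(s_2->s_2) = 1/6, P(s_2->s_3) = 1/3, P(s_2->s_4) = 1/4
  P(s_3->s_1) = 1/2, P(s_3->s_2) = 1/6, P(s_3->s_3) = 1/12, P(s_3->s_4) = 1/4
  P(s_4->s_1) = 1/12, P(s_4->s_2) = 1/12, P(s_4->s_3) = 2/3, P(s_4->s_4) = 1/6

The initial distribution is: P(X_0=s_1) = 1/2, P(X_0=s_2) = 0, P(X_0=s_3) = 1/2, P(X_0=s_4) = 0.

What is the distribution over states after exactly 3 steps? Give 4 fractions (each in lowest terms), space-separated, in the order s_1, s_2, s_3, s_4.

Answer: 31/108 7/36 47/144 83/432

Derivation:
Propagating the distribution step by step (d_{t+1} = d_t * P):
d_0 = (s_1=1/2, s_2=0, s_3=1/2, s_4=0)
  d_1[s_1] = 1/2*1/6 + 0*1/4 + 1/2*1/2 + 0*1/12 = 1/3
  d_1[s_2] = 1/2*1/3 + 0*1/6 + 1/2*1/6 + 0*1/12 = 1/4
  d_1[s_3] = 1/2*5/12 + 0*1/3 + 1/2*1/12 + 0*2/3 = 1/4
  d_1[s_4] = 1/2*1/12 + 0*1/4 + 1/2*1/4 + 0*1/6 = 1/6
d_1 = (s_1=1/3, s_2=1/4, s_3=1/4, s_4=1/6)
  d_2[s_1] = 1/3*1/6 + 1/4*1/4 + 1/4*1/2 + 1/6*1/12 = 37/144
  d_2[s_2] = 1/3*1/3 + 1/4*1/6 + 1/4*1/6 + 1/6*1/12 = 5/24
  d_2[s_3] = 1/3*5/12 + 1/4*1/3 + 1/4*1/12 + 1/6*2/3 = 17/48
  d_2[s_4] = 1/3*1/12 + 1/4*1/4 + 1/4*1/4 + 1/6*1/6 = 13/72
d_2 = (s_1=37/144, s_2=5/24, s_3=17/48, s_4=13/72)
  d_3[s_1] = 37/144*1/6 + 5/24*1/4 + 17/48*1/2 + 13/72*1/12 = 31/108
  d_3[s_2] = 37/144*1/3 + 5/24*1/6 + 17/48*1/6 + 13/72*1/12 = 7/36
  d_3[s_3] = 37/144*5/12 + 5/24*1/3 + 17/48*1/12 + 13/72*2/3 = 47/144
  d_3[s_4] = 37/144*1/12 + 5/24*1/4 + 17/48*1/4 + 13/72*1/6 = 83/432
d_3 = (s_1=31/108, s_2=7/36, s_3=47/144, s_4=83/432)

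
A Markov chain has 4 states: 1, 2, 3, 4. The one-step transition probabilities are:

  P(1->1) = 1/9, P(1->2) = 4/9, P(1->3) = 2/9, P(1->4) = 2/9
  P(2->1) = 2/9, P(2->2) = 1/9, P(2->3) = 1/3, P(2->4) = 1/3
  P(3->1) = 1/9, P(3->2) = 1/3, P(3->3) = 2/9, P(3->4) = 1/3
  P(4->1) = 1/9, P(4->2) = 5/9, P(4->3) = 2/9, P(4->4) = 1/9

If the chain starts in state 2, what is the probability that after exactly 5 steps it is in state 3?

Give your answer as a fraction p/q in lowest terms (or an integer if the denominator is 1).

Computing P^5 by repeated multiplication:
P^1 =
  1: [1/9, 4/9, 2/9, 2/9]
  2: [2/9, 1/9, 1/3, 1/3]
  3: [1/9, 1/3, 2/9, 1/3]
  4: [1/9, 5/9, 2/9, 1/9]
P^2 =
  1: [13/81, 8/27, 22/81, 22/81]
  2: [10/81, 11/27, 19/81, 19/81]
  3: [4/27, 28/81, 7/27, 20/81]
  4: [14/81, 20/81, 23/81, 8/27]
P^3 =
  1: [35/243, 28/81, 62/243, 62/243]
  2: [38/243, 25/81, 65/243, 65/243]
  3: [109/729, 239/729, 190/729, 191/729]
  4: [101/729, 265/729, 182/729, 181/729]
P^4 =
  1: [109/729, 80/243, 190/729, 190/729]
  2: [106/729, 83/243, 187/729, 187/729]
  3: [968/6561, 2200/6561, 1697/6561, 1696/6561]
  4: [994/6561, 2120/6561, 1723/6561, 1724/6561]
P^5 =
  1: [323/2187, 244/729, 566/2187, 566/2187]
  2: [326/2187, 241/729, 569/2187, 569/2187]
  3: [8761/59049, 19643/59049, 15322/59049, 15323/59049]
  4: [8681/59049, 19885/59049, 15242/59049, 15241/59049]

(P^5)[2 -> 3] = 569/2187

Answer: 569/2187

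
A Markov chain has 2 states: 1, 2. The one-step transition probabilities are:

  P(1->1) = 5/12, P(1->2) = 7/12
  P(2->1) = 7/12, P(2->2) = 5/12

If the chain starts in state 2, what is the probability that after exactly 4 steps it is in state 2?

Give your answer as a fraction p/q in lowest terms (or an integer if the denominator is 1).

Answer: 1297/2592

Derivation:
Computing P^4 by repeated multiplication:
P^1 =
  1: [5/12, 7/12]
  2: [7/12, 5/12]
P^2 =
  1: [37/72, 35/72]
  2: [35/72, 37/72]
P^3 =
  1: [215/432, 217/432]
  2: [217/432, 215/432]
P^4 =
  1: [1297/2592, 1295/2592]
  2: [1295/2592, 1297/2592]

(P^4)[2 -> 2] = 1297/2592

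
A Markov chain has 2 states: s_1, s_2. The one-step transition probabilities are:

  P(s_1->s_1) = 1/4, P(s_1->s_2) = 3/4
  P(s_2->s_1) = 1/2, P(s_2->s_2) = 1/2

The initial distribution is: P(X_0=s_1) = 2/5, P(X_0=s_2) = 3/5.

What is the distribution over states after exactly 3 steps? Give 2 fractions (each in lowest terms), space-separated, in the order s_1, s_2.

Answer: 2/5 3/5

Derivation:
Propagating the distribution step by step (d_{t+1} = d_t * P):
d_0 = (s_1=2/5, s_2=3/5)
  d_1[s_1] = 2/5*1/4 + 3/5*1/2 = 2/5
  d_1[s_2] = 2/5*3/4 + 3/5*1/2 = 3/5
d_1 = (s_1=2/5, s_2=3/5)
  d_2[s_1] = 2/5*1/4 + 3/5*1/2 = 2/5
  d_2[s_2] = 2/5*3/4 + 3/5*1/2 = 3/5
d_2 = (s_1=2/5, s_2=3/5)
  d_3[s_1] = 2/5*1/4 + 3/5*1/2 = 2/5
  d_3[s_2] = 2/5*3/4 + 3/5*1/2 = 3/5
d_3 = (s_1=2/5, s_2=3/5)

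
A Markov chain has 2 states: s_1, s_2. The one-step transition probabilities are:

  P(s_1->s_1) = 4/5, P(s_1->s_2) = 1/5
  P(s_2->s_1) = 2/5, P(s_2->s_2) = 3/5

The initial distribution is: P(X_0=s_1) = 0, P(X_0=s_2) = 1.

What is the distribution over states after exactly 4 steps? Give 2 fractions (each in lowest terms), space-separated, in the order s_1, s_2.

Propagating the distribution step by step (d_{t+1} = d_t * P):
d_0 = (s_1=0, s_2=1)
  d_1[s_1] = 0*4/5 + 1*2/5 = 2/5
  d_1[s_2] = 0*1/5 + 1*3/5 = 3/5
d_1 = (s_1=2/5, s_2=3/5)
  d_2[s_1] = 2/5*4/5 + 3/5*2/5 = 14/25
  d_2[s_2] = 2/5*1/5 + 3/5*3/5 = 11/25
d_2 = (s_1=14/25, s_2=11/25)
  d_3[s_1] = 14/25*4/5 + 11/25*2/5 = 78/125
  d_3[s_2] = 14/25*1/5 + 11/25*3/5 = 47/125
d_3 = (s_1=78/125, s_2=47/125)
  d_4[s_1] = 78/125*4/5 + 47/125*2/5 = 406/625
  d_4[s_2] = 78/125*1/5 + 47/125*3/5 = 219/625
d_4 = (s_1=406/625, s_2=219/625)

Answer: 406/625 219/625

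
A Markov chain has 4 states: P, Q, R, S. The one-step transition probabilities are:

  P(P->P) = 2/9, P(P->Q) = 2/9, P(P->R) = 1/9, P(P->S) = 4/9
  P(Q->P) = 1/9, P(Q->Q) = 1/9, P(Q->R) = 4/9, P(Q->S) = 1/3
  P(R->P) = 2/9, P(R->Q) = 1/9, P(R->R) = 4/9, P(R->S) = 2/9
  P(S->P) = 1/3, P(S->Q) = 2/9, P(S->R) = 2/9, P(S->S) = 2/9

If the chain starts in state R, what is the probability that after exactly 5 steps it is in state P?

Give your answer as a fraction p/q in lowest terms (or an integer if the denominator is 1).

Computing P^5 by repeated multiplication:
P^1 =
  P: [2/9, 2/9, 1/9, 4/9]
  Q: [1/9, 1/9, 4/9, 1/3]
  R: [2/9, 1/9, 4/9, 2/9]
  S: [1/3, 2/9, 2/9, 2/9]
P^2 =
  P: [20/81, 5/27, 22/81, 8/27]
  Q: [20/81, 13/81, 1/3, 7/27]
  R: [19/81, 13/81, 26/81, 23/81]
  S: [2/9, 14/81, 23/81, 26/81]
P^3 =
  P: [19/81, 125/729, 8/27, 217/729]
  Q: [170/729, 122/729, 74/243, 215/729]
  R: [172/729, 41/243, 221/729, 71/243]
  S: [58/243, 125/729, 218/729, 212/729]
P^4 =
  P: [1550/6561, 1117/6561, 1969/6561, 1925/6561]
  Q: [517/2187, 1114/6561, 1976/6561, 640/2187]
  R: [172/729, 1114/6561, 658/2187, 1925/6561]
  S: [515/2187, 1115/6561, 1970/6561, 1931/6561]
P^5 =
  P: [13930/59049, 10036/59049, 17744/59049, 17339/59049]
  Q: [13928/59049, 3344/19683, 5917/19683, 17338/59049]
  R: [13933/59049, 10034/59049, 17750/59049, 17332/59049]
  S: [4646/19683, 10037/59049, 17747/59049, 17327/59049]

(P^5)[R -> P] = 13933/59049

Answer: 13933/59049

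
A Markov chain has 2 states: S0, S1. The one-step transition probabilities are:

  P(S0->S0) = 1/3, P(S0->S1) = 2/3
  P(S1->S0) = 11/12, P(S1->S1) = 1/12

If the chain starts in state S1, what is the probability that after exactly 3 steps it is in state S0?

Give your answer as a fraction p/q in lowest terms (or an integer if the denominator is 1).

Computing P^3 by repeated multiplication:
P^1 =
  S0: [1/3, 2/3]
  S1: [11/12, 1/12]
P^2 =
  S0: [13/18, 5/18]
  S1: [55/144, 89/144]
P^3 =
  S0: [107/216, 109/216]
  S1: [1199/1728, 529/1728]

(P^3)[S1 -> S0] = 1199/1728

Answer: 1199/1728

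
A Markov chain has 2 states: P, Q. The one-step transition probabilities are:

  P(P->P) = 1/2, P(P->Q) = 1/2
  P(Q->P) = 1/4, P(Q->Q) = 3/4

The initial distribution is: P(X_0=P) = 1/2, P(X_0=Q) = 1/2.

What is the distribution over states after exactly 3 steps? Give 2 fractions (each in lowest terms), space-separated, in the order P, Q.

Propagating the distribution step by step (d_{t+1} = d_t * P):
d_0 = (P=1/2, Q=1/2)
  d_1[P] = 1/2*1/2 + 1/2*1/4 = 3/8
  d_1[Q] = 1/2*1/2 + 1/2*3/4 = 5/8
d_1 = (P=3/8, Q=5/8)
  d_2[P] = 3/8*1/2 + 5/8*1/4 = 11/32
  d_2[Q] = 3/8*1/2 + 5/8*3/4 = 21/32
d_2 = (P=11/32, Q=21/32)
  d_3[P] = 11/32*1/2 + 21/32*1/4 = 43/128
  d_3[Q] = 11/32*1/2 + 21/32*3/4 = 85/128
d_3 = (P=43/128, Q=85/128)

Answer: 43/128 85/128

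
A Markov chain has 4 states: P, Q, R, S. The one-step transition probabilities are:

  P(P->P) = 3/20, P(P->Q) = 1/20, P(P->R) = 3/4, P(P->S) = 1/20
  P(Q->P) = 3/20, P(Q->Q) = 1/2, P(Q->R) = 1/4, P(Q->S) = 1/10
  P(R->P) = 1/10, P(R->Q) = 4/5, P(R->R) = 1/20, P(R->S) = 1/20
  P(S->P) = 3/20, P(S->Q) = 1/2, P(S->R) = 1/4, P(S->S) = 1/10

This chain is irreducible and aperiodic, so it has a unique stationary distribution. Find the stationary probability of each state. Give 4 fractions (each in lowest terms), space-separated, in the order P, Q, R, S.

Answer: 67/490 5077/9800 13/49 783/9800

Derivation:
The stationary distribution satisfies pi = pi * P, i.e.:
  pi_P = 3/20*pi_P + 3/20*pi_Q + 1/10*pi_R + 3/20*pi_S
  pi_Q = 1/20*pi_P + 1/2*pi_Q + 4/5*pi_R + 1/2*pi_S
  pi_R = 3/4*pi_P + 1/4*pi_Q + 1/20*pi_R + 1/4*pi_S
  pi_S = 1/20*pi_P + 1/10*pi_Q + 1/20*pi_R + 1/10*pi_S
with normalization: pi_P + pi_Q + pi_R + pi_S = 1.

Using the first 3 balance equations plus normalization, the linear system A*pi = b is:
  [-17/20, 3/20, 1/10, 3/20] . pi = 0
  [1/20, -1/2, 4/5, 1/2] . pi = 0
  [3/4, 1/4, -19/20, 1/4] . pi = 0
  [1, 1, 1, 1] . pi = 1

Solving yields:
  pi_P = 67/490
  pi_Q = 5077/9800
  pi_R = 13/49
  pi_S = 783/9800

Verification (pi * P):
  67/490*3/20 + 5077/9800*3/20 + 13/49*1/10 + 783/9800*3/20 = 67/490 = pi_P  (ok)
  67/490*1/20 + 5077/9800*1/2 + 13/49*4/5 + 783/9800*1/2 = 5077/9800 = pi_Q  (ok)
  67/490*3/4 + 5077/9800*1/4 + 13/49*1/20 + 783/9800*1/4 = 13/49 = pi_R  (ok)
  67/490*1/20 + 5077/9800*1/10 + 13/49*1/20 + 783/9800*1/10 = 783/9800 = pi_S  (ok)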